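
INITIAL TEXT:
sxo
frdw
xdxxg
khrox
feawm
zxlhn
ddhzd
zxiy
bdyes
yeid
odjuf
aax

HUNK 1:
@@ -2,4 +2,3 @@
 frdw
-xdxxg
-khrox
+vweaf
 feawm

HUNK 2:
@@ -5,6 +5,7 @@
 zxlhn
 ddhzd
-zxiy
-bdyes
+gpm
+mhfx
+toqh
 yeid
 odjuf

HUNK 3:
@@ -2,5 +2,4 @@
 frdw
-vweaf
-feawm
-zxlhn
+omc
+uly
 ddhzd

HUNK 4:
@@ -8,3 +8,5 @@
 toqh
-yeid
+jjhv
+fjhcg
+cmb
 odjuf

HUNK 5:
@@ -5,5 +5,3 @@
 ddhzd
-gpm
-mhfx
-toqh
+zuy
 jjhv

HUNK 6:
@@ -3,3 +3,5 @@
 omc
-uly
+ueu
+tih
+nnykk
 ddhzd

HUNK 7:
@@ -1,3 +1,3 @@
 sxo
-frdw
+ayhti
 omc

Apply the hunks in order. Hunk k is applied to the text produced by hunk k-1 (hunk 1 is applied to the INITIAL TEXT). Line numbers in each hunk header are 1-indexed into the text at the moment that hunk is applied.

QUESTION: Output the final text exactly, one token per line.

Hunk 1: at line 2 remove [xdxxg,khrox] add [vweaf] -> 11 lines: sxo frdw vweaf feawm zxlhn ddhzd zxiy bdyes yeid odjuf aax
Hunk 2: at line 5 remove [zxiy,bdyes] add [gpm,mhfx,toqh] -> 12 lines: sxo frdw vweaf feawm zxlhn ddhzd gpm mhfx toqh yeid odjuf aax
Hunk 3: at line 2 remove [vweaf,feawm,zxlhn] add [omc,uly] -> 11 lines: sxo frdw omc uly ddhzd gpm mhfx toqh yeid odjuf aax
Hunk 4: at line 8 remove [yeid] add [jjhv,fjhcg,cmb] -> 13 lines: sxo frdw omc uly ddhzd gpm mhfx toqh jjhv fjhcg cmb odjuf aax
Hunk 5: at line 5 remove [gpm,mhfx,toqh] add [zuy] -> 11 lines: sxo frdw omc uly ddhzd zuy jjhv fjhcg cmb odjuf aax
Hunk 6: at line 3 remove [uly] add [ueu,tih,nnykk] -> 13 lines: sxo frdw omc ueu tih nnykk ddhzd zuy jjhv fjhcg cmb odjuf aax
Hunk 7: at line 1 remove [frdw] add [ayhti] -> 13 lines: sxo ayhti omc ueu tih nnykk ddhzd zuy jjhv fjhcg cmb odjuf aax

Answer: sxo
ayhti
omc
ueu
tih
nnykk
ddhzd
zuy
jjhv
fjhcg
cmb
odjuf
aax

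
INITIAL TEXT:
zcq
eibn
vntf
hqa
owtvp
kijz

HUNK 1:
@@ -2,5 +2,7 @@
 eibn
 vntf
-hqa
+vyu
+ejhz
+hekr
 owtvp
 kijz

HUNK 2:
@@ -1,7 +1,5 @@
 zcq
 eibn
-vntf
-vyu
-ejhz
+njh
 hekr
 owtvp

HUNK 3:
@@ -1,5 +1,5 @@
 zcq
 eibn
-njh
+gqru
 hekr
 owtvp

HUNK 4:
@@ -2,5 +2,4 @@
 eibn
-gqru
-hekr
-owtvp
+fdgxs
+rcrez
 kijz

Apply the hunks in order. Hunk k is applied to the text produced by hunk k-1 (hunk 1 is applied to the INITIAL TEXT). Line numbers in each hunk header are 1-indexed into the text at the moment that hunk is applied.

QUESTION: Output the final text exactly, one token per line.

Answer: zcq
eibn
fdgxs
rcrez
kijz

Derivation:
Hunk 1: at line 2 remove [hqa] add [vyu,ejhz,hekr] -> 8 lines: zcq eibn vntf vyu ejhz hekr owtvp kijz
Hunk 2: at line 1 remove [vntf,vyu,ejhz] add [njh] -> 6 lines: zcq eibn njh hekr owtvp kijz
Hunk 3: at line 1 remove [njh] add [gqru] -> 6 lines: zcq eibn gqru hekr owtvp kijz
Hunk 4: at line 2 remove [gqru,hekr,owtvp] add [fdgxs,rcrez] -> 5 lines: zcq eibn fdgxs rcrez kijz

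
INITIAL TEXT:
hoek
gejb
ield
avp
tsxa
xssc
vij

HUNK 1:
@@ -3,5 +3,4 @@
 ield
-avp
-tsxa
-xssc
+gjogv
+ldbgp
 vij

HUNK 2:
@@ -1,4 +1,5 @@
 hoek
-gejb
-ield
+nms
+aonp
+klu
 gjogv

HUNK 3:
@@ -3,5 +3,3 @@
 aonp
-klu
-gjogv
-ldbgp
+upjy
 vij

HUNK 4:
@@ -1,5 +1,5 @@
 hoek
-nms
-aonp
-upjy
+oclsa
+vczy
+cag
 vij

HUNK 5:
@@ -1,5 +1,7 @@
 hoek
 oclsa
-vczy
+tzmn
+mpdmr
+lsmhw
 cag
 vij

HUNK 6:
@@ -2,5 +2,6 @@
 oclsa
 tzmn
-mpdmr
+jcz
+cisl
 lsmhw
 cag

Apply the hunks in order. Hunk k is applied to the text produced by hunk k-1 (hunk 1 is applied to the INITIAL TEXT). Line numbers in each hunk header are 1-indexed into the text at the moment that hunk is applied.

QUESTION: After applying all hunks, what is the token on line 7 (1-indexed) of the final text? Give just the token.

Answer: cag

Derivation:
Hunk 1: at line 3 remove [avp,tsxa,xssc] add [gjogv,ldbgp] -> 6 lines: hoek gejb ield gjogv ldbgp vij
Hunk 2: at line 1 remove [gejb,ield] add [nms,aonp,klu] -> 7 lines: hoek nms aonp klu gjogv ldbgp vij
Hunk 3: at line 3 remove [klu,gjogv,ldbgp] add [upjy] -> 5 lines: hoek nms aonp upjy vij
Hunk 4: at line 1 remove [nms,aonp,upjy] add [oclsa,vczy,cag] -> 5 lines: hoek oclsa vczy cag vij
Hunk 5: at line 1 remove [vczy] add [tzmn,mpdmr,lsmhw] -> 7 lines: hoek oclsa tzmn mpdmr lsmhw cag vij
Hunk 6: at line 2 remove [mpdmr] add [jcz,cisl] -> 8 lines: hoek oclsa tzmn jcz cisl lsmhw cag vij
Final line 7: cag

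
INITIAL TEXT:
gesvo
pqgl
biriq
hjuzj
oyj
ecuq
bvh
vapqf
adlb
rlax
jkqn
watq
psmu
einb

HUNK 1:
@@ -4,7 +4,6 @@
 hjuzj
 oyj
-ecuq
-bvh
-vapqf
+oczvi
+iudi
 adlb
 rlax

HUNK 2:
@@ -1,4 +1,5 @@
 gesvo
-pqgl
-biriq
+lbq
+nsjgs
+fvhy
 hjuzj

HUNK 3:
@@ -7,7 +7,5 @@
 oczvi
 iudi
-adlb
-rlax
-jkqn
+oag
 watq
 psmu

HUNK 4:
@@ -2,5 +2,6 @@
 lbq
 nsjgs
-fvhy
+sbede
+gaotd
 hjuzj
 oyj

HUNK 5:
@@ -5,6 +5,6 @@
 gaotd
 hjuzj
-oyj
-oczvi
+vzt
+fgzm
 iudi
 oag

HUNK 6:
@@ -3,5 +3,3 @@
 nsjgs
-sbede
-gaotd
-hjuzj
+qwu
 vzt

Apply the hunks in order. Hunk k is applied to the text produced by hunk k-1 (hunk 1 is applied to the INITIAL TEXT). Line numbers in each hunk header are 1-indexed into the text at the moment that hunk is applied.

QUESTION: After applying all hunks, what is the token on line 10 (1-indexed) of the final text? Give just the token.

Hunk 1: at line 4 remove [ecuq,bvh,vapqf] add [oczvi,iudi] -> 13 lines: gesvo pqgl biriq hjuzj oyj oczvi iudi adlb rlax jkqn watq psmu einb
Hunk 2: at line 1 remove [pqgl,biriq] add [lbq,nsjgs,fvhy] -> 14 lines: gesvo lbq nsjgs fvhy hjuzj oyj oczvi iudi adlb rlax jkqn watq psmu einb
Hunk 3: at line 7 remove [adlb,rlax,jkqn] add [oag] -> 12 lines: gesvo lbq nsjgs fvhy hjuzj oyj oczvi iudi oag watq psmu einb
Hunk 4: at line 2 remove [fvhy] add [sbede,gaotd] -> 13 lines: gesvo lbq nsjgs sbede gaotd hjuzj oyj oczvi iudi oag watq psmu einb
Hunk 5: at line 5 remove [oyj,oczvi] add [vzt,fgzm] -> 13 lines: gesvo lbq nsjgs sbede gaotd hjuzj vzt fgzm iudi oag watq psmu einb
Hunk 6: at line 3 remove [sbede,gaotd,hjuzj] add [qwu] -> 11 lines: gesvo lbq nsjgs qwu vzt fgzm iudi oag watq psmu einb
Final line 10: psmu

Answer: psmu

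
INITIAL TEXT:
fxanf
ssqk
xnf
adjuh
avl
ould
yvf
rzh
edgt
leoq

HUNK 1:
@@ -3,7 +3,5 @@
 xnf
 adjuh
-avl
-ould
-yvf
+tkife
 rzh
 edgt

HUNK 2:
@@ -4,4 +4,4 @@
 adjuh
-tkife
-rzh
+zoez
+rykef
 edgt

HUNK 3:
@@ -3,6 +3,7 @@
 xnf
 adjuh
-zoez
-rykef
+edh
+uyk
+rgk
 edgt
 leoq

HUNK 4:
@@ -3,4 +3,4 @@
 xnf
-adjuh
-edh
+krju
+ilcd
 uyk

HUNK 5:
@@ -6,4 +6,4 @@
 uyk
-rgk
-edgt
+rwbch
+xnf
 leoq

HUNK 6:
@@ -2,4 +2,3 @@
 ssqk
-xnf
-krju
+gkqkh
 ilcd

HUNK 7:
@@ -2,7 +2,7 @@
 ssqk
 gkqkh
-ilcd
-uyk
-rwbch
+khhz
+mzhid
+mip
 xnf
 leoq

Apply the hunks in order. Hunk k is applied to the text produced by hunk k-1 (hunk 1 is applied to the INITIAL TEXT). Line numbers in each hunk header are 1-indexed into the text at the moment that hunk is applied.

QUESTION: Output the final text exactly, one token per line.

Answer: fxanf
ssqk
gkqkh
khhz
mzhid
mip
xnf
leoq

Derivation:
Hunk 1: at line 3 remove [avl,ould,yvf] add [tkife] -> 8 lines: fxanf ssqk xnf adjuh tkife rzh edgt leoq
Hunk 2: at line 4 remove [tkife,rzh] add [zoez,rykef] -> 8 lines: fxanf ssqk xnf adjuh zoez rykef edgt leoq
Hunk 3: at line 3 remove [zoez,rykef] add [edh,uyk,rgk] -> 9 lines: fxanf ssqk xnf adjuh edh uyk rgk edgt leoq
Hunk 4: at line 3 remove [adjuh,edh] add [krju,ilcd] -> 9 lines: fxanf ssqk xnf krju ilcd uyk rgk edgt leoq
Hunk 5: at line 6 remove [rgk,edgt] add [rwbch,xnf] -> 9 lines: fxanf ssqk xnf krju ilcd uyk rwbch xnf leoq
Hunk 6: at line 2 remove [xnf,krju] add [gkqkh] -> 8 lines: fxanf ssqk gkqkh ilcd uyk rwbch xnf leoq
Hunk 7: at line 2 remove [ilcd,uyk,rwbch] add [khhz,mzhid,mip] -> 8 lines: fxanf ssqk gkqkh khhz mzhid mip xnf leoq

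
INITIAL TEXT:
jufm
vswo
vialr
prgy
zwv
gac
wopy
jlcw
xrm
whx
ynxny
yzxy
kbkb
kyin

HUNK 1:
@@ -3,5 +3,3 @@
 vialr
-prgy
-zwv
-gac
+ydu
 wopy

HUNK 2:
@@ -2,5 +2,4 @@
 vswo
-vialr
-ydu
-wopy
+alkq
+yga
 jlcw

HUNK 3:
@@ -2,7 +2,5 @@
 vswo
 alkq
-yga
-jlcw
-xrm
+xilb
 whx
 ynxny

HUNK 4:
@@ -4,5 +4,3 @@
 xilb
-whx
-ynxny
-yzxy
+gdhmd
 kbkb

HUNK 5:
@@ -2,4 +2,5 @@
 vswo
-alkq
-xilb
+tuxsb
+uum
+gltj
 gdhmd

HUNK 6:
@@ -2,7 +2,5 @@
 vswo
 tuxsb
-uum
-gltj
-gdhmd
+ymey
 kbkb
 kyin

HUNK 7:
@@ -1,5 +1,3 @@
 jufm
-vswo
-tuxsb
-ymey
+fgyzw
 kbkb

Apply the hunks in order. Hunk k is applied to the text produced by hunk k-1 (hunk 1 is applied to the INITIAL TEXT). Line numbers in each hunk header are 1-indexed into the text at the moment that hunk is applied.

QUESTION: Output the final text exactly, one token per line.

Answer: jufm
fgyzw
kbkb
kyin

Derivation:
Hunk 1: at line 3 remove [prgy,zwv,gac] add [ydu] -> 12 lines: jufm vswo vialr ydu wopy jlcw xrm whx ynxny yzxy kbkb kyin
Hunk 2: at line 2 remove [vialr,ydu,wopy] add [alkq,yga] -> 11 lines: jufm vswo alkq yga jlcw xrm whx ynxny yzxy kbkb kyin
Hunk 3: at line 2 remove [yga,jlcw,xrm] add [xilb] -> 9 lines: jufm vswo alkq xilb whx ynxny yzxy kbkb kyin
Hunk 4: at line 4 remove [whx,ynxny,yzxy] add [gdhmd] -> 7 lines: jufm vswo alkq xilb gdhmd kbkb kyin
Hunk 5: at line 2 remove [alkq,xilb] add [tuxsb,uum,gltj] -> 8 lines: jufm vswo tuxsb uum gltj gdhmd kbkb kyin
Hunk 6: at line 2 remove [uum,gltj,gdhmd] add [ymey] -> 6 lines: jufm vswo tuxsb ymey kbkb kyin
Hunk 7: at line 1 remove [vswo,tuxsb,ymey] add [fgyzw] -> 4 lines: jufm fgyzw kbkb kyin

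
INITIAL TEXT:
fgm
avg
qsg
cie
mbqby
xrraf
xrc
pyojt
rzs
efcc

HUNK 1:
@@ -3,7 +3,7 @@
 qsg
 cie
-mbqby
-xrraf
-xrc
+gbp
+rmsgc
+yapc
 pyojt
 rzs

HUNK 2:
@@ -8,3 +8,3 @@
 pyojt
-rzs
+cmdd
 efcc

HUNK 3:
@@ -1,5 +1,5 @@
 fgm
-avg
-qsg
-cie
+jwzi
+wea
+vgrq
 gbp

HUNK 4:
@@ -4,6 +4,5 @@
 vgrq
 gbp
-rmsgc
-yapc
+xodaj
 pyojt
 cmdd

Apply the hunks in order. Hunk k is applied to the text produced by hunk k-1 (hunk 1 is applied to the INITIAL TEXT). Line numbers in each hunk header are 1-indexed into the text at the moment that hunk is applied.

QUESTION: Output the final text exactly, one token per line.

Hunk 1: at line 3 remove [mbqby,xrraf,xrc] add [gbp,rmsgc,yapc] -> 10 lines: fgm avg qsg cie gbp rmsgc yapc pyojt rzs efcc
Hunk 2: at line 8 remove [rzs] add [cmdd] -> 10 lines: fgm avg qsg cie gbp rmsgc yapc pyojt cmdd efcc
Hunk 3: at line 1 remove [avg,qsg,cie] add [jwzi,wea,vgrq] -> 10 lines: fgm jwzi wea vgrq gbp rmsgc yapc pyojt cmdd efcc
Hunk 4: at line 4 remove [rmsgc,yapc] add [xodaj] -> 9 lines: fgm jwzi wea vgrq gbp xodaj pyojt cmdd efcc

Answer: fgm
jwzi
wea
vgrq
gbp
xodaj
pyojt
cmdd
efcc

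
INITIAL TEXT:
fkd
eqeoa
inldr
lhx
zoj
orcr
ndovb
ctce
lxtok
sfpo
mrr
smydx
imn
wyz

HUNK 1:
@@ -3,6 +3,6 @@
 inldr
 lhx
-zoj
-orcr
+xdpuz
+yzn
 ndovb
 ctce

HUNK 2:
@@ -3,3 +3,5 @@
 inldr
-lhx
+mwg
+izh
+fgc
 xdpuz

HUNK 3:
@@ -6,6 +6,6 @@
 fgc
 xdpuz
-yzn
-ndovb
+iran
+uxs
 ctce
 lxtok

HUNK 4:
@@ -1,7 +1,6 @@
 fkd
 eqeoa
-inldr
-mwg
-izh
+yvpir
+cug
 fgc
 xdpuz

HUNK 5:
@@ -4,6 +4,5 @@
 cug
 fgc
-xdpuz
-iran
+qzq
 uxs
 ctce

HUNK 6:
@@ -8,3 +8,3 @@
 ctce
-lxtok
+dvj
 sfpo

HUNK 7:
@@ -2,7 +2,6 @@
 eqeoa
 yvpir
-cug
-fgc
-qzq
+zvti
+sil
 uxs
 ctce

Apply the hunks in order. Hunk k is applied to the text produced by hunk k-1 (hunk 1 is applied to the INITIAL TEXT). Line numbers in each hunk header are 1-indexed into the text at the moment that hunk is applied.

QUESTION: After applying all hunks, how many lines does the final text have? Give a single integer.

Hunk 1: at line 3 remove [zoj,orcr] add [xdpuz,yzn] -> 14 lines: fkd eqeoa inldr lhx xdpuz yzn ndovb ctce lxtok sfpo mrr smydx imn wyz
Hunk 2: at line 3 remove [lhx] add [mwg,izh,fgc] -> 16 lines: fkd eqeoa inldr mwg izh fgc xdpuz yzn ndovb ctce lxtok sfpo mrr smydx imn wyz
Hunk 3: at line 6 remove [yzn,ndovb] add [iran,uxs] -> 16 lines: fkd eqeoa inldr mwg izh fgc xdpuz iran uxs ctce lxtok sfpo mrr smydx imn wyz
Hunk 4: at line 1 remove [inldr,mwg,izh] add [yvpir,cug] -> 15 lines: fkd eqeoa yvpir cug fgc xdpuz iran uxs ctce lxtok sfpo mrr smydx imn wyz
Hunk 5: at line 4 remove [xdpuz,iran] add [qzq] -> 14 lines: fkd eqeoa yvpir cug fgc qzq uxs ctce lxtok sfpo mrr smydx imn wyz
Hunk 6: at line 8 remove [lxtok] add [dvj] -> 14 lines: fkd eqeoa yvpir cug fgc qzq uxs ctce dvj sfpo mrr smydx imn wyz
Hunk 7: at line 2 remove [cug,fgc,qzq] add [zvti,sil] -> 13 lines: fkd eqeoa yvpir zvti sil uxs ctce dvj sfpo mrr smydx imn wyz
Final line count: 13

Answer: 13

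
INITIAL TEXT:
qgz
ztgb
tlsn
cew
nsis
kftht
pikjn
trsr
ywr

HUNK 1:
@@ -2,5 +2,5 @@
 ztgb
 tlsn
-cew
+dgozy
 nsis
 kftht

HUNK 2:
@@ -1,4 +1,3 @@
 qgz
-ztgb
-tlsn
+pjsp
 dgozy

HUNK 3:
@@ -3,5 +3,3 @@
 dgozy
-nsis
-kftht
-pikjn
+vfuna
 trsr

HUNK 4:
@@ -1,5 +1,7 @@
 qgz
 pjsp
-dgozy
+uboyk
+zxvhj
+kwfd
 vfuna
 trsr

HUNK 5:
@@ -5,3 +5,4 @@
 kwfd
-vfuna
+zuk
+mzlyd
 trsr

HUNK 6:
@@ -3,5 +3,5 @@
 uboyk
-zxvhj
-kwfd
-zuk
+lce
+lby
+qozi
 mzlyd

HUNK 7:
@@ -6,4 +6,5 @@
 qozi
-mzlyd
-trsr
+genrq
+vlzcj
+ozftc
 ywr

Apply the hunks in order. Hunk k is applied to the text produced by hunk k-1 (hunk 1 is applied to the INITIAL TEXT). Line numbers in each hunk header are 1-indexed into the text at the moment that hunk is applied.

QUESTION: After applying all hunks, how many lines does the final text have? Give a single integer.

Hunk 1: at line 2 remove [cew] add [dgozy] -> 9 lines: qgz ztgb tlsn dgozy nsis kftht pikjn trsr ywr
Hunk 2: at line 1 remove [ztgb,tlsn] add [pjsp] -> 8 lines: qgz pjsp dgozy nsis kftht pikjn trsr ywr
Hunk 3: at line 3 remove [nsis,kftht,pikjn] add [vfuna] -> 6 lines: qgz pjsp dgozy vfuna trsr ywr
Hunk 4: at line 1 remove [dgozy] add [uboyk,zxvhj,kwfd] -> 8 lines: qgz pjsp uboyk zxvhj kwfd vfuna trsr ywr
Hunk 5: at line 5 remove [vfuna] add [zuk,mzlyd] -> 9 lines: qgz pjsp uboyk zxvhj kwfd zuk mzlyd trsr ywr
Hunk 6: at line 3 remove [zxvhj,kwfd,zuk] add [lce,lby,qozi] -> 9 lines: qgz pjsp uboyk lce lby qozi mzlyd trsr ywr
Hunk 7: at line 6 remove [mzlyd,trsr] add [genrq,vlzcj,ozftc] -> 10 lines: qgz pjsp uboyk lce lby qozi genrq vlzcj ozftc ywr
Final line count: 10

Answer: 10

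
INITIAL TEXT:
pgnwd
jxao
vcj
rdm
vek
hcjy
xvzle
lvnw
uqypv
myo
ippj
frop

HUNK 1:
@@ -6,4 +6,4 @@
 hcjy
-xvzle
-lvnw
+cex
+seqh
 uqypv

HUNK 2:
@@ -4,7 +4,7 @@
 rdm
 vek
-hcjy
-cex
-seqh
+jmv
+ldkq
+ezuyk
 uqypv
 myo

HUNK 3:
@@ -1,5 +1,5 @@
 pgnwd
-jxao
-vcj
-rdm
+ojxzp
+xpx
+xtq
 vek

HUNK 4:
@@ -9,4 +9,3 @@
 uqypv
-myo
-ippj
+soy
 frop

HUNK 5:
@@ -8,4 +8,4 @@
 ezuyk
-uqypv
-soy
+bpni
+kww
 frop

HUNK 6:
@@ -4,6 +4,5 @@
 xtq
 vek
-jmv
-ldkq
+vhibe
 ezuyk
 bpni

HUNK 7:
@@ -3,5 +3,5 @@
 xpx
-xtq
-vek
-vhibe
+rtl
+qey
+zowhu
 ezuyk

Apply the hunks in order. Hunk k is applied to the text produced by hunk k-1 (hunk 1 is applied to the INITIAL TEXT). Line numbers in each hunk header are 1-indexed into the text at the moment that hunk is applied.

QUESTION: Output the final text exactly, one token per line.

Answer: pgnwd
ojxzp
xpx
rtl
qey
zowhu
ezuyk
bpni
kww
frop

Derivation:
Hunk 1: at line 6 remove [xvzle,lvnw] add [cex,seqh] -> 12 lines: pgnwd jxao vcj rdm vek hcjy cex seqh uqypv myo ippj frop
Hunk 2: at line 4 remove [hcjy,cex,seqh] add [jmv,ldkq,ezuyk] -> 12 lines: pgnwd jxao vcj rdm vek jmv ldkq ezuyk uqypv myo ippj frop
Hunk 3: at line 1 remove [jxao,vcj,rdm] add [ojxzp,xpx,xtq] -> 12 lines: pgnwd ojxzp xpx xtq vek jmv ldkq ezuyk uqypv myo ippj frop
Hunk 4: at line 9 remove [myo,ippj] add [soy] -> 11 lines: pgnwd ojxzp xpx xtq vek jmv ldkq ezuyk uqypv soy frop
Hunk 5: at line 8 remove [uqypv,soy] add [bpni,kww] -> 11 lines: pgnwd ojxzp xpx xtq vek jmv ldkq ezuyk bpni kww frop
Hunk 6: at line 4 remove [jmv,ldkq] add [vhibe] -> 10 lines: pgnwd ojxzp xpx xtq vek vhibe ezuyk bpni kww frop
Hunk 7: at line 3 remove [xtq,vek,vhibe] add [rtl,qey,zowhu] -> 10 lines: pgnwd ojxzp xpx rtl qey zowhu ezuyk bpni kww frop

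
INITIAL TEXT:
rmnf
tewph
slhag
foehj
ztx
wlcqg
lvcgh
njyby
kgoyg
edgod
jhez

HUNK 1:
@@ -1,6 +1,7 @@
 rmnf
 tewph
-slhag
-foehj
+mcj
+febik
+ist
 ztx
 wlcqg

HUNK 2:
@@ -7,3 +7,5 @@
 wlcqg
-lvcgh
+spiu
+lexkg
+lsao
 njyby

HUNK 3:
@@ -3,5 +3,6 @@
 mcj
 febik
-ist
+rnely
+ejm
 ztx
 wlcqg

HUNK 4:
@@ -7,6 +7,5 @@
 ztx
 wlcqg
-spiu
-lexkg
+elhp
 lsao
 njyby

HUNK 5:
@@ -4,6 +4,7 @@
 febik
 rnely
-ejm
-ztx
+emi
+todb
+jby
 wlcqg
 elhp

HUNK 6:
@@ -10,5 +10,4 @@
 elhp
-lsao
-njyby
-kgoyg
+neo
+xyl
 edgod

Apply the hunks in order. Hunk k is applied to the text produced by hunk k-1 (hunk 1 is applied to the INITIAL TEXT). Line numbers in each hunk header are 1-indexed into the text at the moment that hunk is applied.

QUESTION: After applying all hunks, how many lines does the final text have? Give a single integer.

Answer: 14

Derivation:
Hunk 1: at line 1 remove [slhag,foehj] add [mcj,febik,ist] -> 12 lines: rmnf tewph mcj febik ist ztx wlcqg lvcgh njyby kgoyg edgod jhez
Hunk 2: at line 7 remove [lvcgh] add [spiu,lexkg,lsao] -> 14 lines: rmnf tewph mcj febik ist ztx wlcqg spiu lexkg lsao njyby kgoyg edgod jhez
Hunk 3: at line 3 remove [ist] add [rnely,ejm] -> 15 lines: rmnf tewph mcj febik rnely ejm ztx wlcqg spiu lexkg lsao njyby kgoyg edgod jhez
Hunk 4: at line 7 remove [spiu,lexkg] add [elhp] -> 14 lines: rmnf tewph mcj febik rnely ejm ztx wlcqg elhp lsao njyby kgoyg edgod jhez
Hunk 5: at line 4 remove [ejm,ztx] add [emi,todb,jby] -> 15 lines: rmnf tewph mcj febik rnely emi todb jby wlcqg elhp lsao njyby kgoyg edgod jhez
Hunk 6: at line 10 remove [lsao,njyby,kgoyg] add [neo,xyl] -> 14 lines: rmnf tewph mcj febik rnely emi todb jby wlcqg elhp neo xyl edgod jhez
Final line count: 14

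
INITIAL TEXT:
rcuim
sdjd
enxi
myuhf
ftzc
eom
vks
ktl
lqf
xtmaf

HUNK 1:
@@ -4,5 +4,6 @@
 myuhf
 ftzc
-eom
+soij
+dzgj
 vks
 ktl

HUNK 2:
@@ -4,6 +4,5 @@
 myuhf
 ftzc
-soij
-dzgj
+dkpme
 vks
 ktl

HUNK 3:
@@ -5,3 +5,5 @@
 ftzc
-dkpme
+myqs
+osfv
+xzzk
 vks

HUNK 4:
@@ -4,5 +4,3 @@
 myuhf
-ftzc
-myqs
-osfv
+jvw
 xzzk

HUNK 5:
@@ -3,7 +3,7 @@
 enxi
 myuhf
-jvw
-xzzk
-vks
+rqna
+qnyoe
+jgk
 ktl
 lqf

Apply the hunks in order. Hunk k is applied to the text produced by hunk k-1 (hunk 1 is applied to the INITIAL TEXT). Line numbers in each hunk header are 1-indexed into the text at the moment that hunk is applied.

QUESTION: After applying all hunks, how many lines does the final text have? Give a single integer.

Answer: 10

Derivation:
Hunk 1: at line 4 remove [eom] add [soij,dzgj] -> 11 lines: rcuim sdjd enxi myuhf ftzc soij dzgj vks ktl lqf xtmaf
Hunk 2: at line 4 remove [soij,dzgj] add [dkpme] -> 10 lines: rcuim sdjd enxi myuhf ftzc dkpme vks ktl lqf xtmaf
Hunk 3: at line 5 remove [dkpme] add [myqs,osfv,xzzk] -> 12 lines: rcuim sdjd enxi myuhf ftzc myqs osfv xzzk vks ktl lqf xtmaf
Hunk 4: at line 4 remove [ftzc,myqs,osfv] add [jvw] -> 10 lines: rcuim sdjd enxi myuhf jvw xzzk vks ktl lqf xtmaf
Hunk 5: at line 3 remove [jvw,xzzk,vks] add [rqna,qnyoe,jgk] -> 10 lines: rcuim sdjd enxi myuhf rqna qnyoe jgk ktl lqf xtmaf
Final line count: 10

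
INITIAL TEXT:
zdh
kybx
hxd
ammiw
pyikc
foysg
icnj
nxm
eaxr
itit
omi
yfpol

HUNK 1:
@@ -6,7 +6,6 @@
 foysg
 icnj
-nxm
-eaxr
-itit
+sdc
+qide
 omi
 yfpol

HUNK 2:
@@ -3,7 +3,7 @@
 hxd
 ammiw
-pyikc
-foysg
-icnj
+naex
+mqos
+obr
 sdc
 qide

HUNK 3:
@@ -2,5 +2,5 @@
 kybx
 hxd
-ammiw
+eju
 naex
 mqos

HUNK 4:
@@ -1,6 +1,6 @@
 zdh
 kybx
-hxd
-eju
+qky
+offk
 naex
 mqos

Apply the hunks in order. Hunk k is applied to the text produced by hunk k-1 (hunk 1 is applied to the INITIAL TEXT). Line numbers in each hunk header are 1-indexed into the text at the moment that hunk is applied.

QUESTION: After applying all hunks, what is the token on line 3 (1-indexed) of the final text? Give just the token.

Hunk 1: at line 6 remove [nxm,eaxr,itit] add [sdc,qide] -> 11 lines: zdh kybx hxd ammiw pyikc foysg icnj sdc qide omi yfpol
Hunk 2: at line 3 remove [pyikc,foysg,icnj] add [naex,mqos,obr] -> 11 lines: zdh kybx hxd ammiw naex mqos obr sdc qide omi yfpol
Hunk 3: at line 2 remove [ammiw] add [eju] -> 11 lines: zdh kybx hxd eju naex mqos obr sdc qide omi yfpol
Hunk 4: at line 1 remove [hxd,eju] add [qky,offk] -> 11 lines: zdh kybx qky offk naex mqos obr sdc qide omi yfpol
Final line 3: qky

Answer: qky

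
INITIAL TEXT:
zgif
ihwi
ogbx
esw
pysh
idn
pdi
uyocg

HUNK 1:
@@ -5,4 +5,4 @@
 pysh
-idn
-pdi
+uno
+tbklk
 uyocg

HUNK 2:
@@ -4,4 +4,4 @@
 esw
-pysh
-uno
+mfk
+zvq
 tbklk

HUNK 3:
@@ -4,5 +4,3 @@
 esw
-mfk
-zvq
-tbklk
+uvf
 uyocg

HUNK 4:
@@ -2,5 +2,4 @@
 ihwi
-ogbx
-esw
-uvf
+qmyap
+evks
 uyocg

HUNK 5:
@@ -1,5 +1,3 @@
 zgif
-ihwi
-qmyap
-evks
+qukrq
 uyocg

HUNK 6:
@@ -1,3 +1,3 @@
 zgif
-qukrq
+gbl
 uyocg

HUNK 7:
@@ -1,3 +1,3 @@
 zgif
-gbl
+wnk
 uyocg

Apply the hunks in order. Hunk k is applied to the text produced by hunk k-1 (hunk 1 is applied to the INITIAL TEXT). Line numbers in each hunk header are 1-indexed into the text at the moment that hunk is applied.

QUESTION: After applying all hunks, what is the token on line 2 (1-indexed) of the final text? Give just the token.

Hunk 1: at line 5 remove [idn,pdi] add [uno,tbklk] -> 8 lines: zgif ihwi ogbx esw pysh uno tbklk uyocg
Hunk 2: at line 4 remove [pysh,uno] add [mfk,zvq] -> 8 lines: zgif ihwi ogbx esw mfk zvq tbklk uyocg
Hunk 3: at line 4 remove [mfk,zvq,tbklk] add [uvf] -> 6 lines: zgif ihwi ogbx esw uvf uyocg
Hunk 4: at line 2 remove [ogbx,esw,uvf] add [qmyap,evks] -> 5 lines: zgif ihwi qmyap evks uyocg
Hunk 5: at line 1 remove [ihwi,qmyap,evks] add [qukrq] -> 3 lines: zgif qukrq uyocg
Hunk 6: at line 1 remove [qukrq] add [gbl] -> 3 lines: zgif gbl uyocg
Hunk 7: at line 1 remove [gbl] add [wnk] -> 3 lines: zgif wnk uyocg
Final line 2: wnk

Answer: wnk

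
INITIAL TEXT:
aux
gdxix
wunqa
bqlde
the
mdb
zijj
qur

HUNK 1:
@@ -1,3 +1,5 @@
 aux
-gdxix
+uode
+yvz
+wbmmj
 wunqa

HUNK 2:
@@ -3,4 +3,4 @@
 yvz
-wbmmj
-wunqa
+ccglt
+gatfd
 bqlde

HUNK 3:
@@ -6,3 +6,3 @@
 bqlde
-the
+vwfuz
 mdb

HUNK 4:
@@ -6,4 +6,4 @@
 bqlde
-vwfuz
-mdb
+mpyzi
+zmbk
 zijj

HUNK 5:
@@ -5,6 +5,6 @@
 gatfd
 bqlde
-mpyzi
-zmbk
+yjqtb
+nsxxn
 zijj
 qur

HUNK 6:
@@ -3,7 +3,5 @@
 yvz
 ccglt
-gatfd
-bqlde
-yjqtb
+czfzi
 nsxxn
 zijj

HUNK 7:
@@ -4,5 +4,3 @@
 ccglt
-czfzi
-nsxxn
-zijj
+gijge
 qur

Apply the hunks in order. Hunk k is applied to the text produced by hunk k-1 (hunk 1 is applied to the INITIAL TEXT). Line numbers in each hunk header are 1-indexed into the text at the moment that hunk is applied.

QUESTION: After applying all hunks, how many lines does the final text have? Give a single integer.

Answer: 6

Derivation:
Hunk 1: at line 1 remove [gdxix] add [uode,yvz,wbmmj] -> 10 lines: aux uode yvz wbmmj wunqa bqlde the mdb zijj qur
Hunk 2: at line 3 remove [wbmmj,wunqa] add [ccglt,gatfd] -> 10 lines: aux uode yvz ccglt gatfd bqlde the mdb zijj qur
Hunk 3: at line 6 remove [the] add [vwfuz] -> 10 lines: aux uode yvz ccglt gatfd bqlde vwfuz mdb zijj qur
Hunk 4: at line 6 remove [vwfuz,mdb] add [mpyzi,zmbk] -> 10 lines: aux uode yvz ccglt gatfd bqlde mpyzi zmbk zijj qur
Hunk 5: at line 5 remove [mpyzi,zmbk] add [yjqtb,nsxxn] -> 10 lines: aux uode yvz ccglt gatfd bqlde yjqtb nsxxn zijj qur
Hunk 6: at line 3 remove [gatfd,bqlde,yjqtb] add [czfzi] -> 8 lines: aux uode yvz ccglt czfzi nsxxn zijj qur
Hunk 7: at line 4 remove [czfzi,nsxxn,zijj] add [gijge] -> 6 lines: aux uode yvz ccglt gijge qur
Final line count: 6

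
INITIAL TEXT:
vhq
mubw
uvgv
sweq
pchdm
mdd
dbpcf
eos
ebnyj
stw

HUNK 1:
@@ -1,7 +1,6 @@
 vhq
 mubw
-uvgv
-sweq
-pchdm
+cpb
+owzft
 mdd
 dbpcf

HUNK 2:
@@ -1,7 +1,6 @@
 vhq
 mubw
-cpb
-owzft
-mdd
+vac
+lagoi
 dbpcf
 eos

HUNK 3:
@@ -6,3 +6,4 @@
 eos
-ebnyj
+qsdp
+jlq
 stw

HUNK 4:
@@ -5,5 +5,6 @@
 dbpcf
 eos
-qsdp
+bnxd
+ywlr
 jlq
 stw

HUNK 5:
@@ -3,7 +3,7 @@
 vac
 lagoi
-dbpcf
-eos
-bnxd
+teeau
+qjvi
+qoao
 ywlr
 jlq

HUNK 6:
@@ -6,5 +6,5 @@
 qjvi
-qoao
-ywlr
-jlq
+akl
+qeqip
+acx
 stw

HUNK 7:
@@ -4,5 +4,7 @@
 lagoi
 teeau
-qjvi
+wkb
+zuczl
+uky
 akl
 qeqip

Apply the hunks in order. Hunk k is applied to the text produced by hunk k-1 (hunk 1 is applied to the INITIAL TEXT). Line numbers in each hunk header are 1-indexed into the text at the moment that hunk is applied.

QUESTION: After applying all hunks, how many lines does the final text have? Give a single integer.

Hunk 1: at line 1 remove [uvgv,sweq,pchdm] add [cpb,owzft] -> 9 lines: vhq mubw cpb owzft mdd dbpcf eos ebnyj stw
Hunk 2: at line 1 remove [cpb,owzft,mdd] add [vac,lagoi] -> 8 lines: vhq mubw vac lagoi dbpcf eos ebnyj stw
Hunk 3: at line 6 remove [ebnyj] add [qsdp,jlq] -> 9 lines: vhq mubw vac lagoi dbpcf eos qsdp jlq stw
Hunk 4: at line 5 remove [qsdp] add [bnxd,ywlr] -> 10 lines: vhq mubw vac lagoi dbpcf eos bnxd ywlr jlq stw
Hunk 5: at line 3 remove [dbpcf,eos,bnxd] add [teeau,qjvi,qoao] -> 10 lines: vhq mubw vac lagoi teeau qjvi qoao ywlr jlq stw
Hunk 6: at line 6 remove [qoao,ywlr,jlq] add [akl,qeqip,acx] -> 10 lines: vhq mubw vac lagoi teeau qjvi akl qeqip acx stw
Hunk 7: at line 4 remove [qjvi] add [wkb,zuczl,uky] -> 12 lines: vhq mubw vac lagoi teeau wkb zuczl uky akl qeqip acx stw
Final line count: 12

Answer: 12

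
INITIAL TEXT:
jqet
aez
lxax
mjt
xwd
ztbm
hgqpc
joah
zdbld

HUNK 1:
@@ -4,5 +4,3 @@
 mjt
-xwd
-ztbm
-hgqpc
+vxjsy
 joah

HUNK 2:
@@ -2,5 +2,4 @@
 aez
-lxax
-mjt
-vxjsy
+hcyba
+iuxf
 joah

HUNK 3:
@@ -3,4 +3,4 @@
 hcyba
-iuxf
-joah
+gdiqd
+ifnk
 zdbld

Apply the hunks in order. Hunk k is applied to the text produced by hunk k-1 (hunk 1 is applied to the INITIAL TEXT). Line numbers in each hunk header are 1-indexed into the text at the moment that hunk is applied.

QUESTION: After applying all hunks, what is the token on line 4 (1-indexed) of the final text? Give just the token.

Answer: gdiqd

Derivation:
Hunk 1: at line 4 remove [xwd,ztbm,hgqpc] add [vxjsy] -> 7 lines: jqet aez lxax mjt vxjsy joah zdbld
Hunk 2: at line 2 remove [lxax,mjt,vxjsy] add [hcyba,iuxf] -> 6 lines: jqet aez hcyba iuxf joah zdbld
Hunk 3: at line 3 remove [iuxf,joah] add [gdiqd,ifnk] -> 6 lines: jqet aez hcyba gdiqd ifnk zdbld
Final line 4: gdiqd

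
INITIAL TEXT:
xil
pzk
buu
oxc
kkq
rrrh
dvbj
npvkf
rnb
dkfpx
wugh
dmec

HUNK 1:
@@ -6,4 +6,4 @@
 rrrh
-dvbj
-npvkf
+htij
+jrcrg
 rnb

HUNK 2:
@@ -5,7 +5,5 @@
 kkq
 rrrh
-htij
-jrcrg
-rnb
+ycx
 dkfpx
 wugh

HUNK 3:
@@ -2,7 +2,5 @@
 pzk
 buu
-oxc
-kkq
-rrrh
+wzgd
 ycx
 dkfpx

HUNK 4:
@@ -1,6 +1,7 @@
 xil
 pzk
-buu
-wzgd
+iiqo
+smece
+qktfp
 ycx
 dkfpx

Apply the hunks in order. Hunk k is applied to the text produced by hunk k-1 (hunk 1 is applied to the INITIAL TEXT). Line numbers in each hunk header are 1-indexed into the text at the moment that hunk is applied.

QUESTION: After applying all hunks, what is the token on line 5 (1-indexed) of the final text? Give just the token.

Hunk 1: at line 6 remove [dvbj,npvkf] add [htij,jrcrg] -> 12 lines: xil pzk buu oxc kkq rrrh htij jrcrg rnb dkfpx wugh dmec
Hunk 2: at line 5 remove [htij,jrcrg,rnb] add [ycx] -> 10 lines: xil pzk buu oxc kkq rrrh ycx dkfpx wugh dmec
Hunk 3: at line 2 remove [oxc,kkq,rrrh] add [wzgd] -> 8 lines: xil pzk buu wzgd ycx dkfpx wugh dmec
Hunk 4: at line 1 remove [buu,wzgd] add [iiqo,smece,qktfp] -> 9 lines: xil pzk iiqo smece qktfp ycx dkfpx wugh dmec
Final line 5: qktfp

Answer: qktfp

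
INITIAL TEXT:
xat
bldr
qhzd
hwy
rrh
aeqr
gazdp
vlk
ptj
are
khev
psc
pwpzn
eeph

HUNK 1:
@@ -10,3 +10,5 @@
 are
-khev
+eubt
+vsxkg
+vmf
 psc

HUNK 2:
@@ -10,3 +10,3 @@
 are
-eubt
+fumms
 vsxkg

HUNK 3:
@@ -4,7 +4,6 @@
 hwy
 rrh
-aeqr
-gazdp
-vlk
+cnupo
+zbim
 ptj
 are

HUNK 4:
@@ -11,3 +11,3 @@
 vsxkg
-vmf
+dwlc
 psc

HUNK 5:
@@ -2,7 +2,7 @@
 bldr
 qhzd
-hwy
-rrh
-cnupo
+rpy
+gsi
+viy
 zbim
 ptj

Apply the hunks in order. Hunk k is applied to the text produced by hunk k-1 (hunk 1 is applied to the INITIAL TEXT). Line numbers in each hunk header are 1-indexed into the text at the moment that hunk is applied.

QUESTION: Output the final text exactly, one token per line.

Hunk 1: at line 10 remove [khev] add [eubt,vsxkg,vmf] -> 16 lines: xat bldr qhzd hwy rrh aeqr gazdp vlk ptj are eubt vsxkg vmf psc pwpzn eeph
Hunk 2: at line 10 remove [eubt] add [fumms] -> 16 lines: xat bldr qhzd hwy rrh aeqr gazdp vlk ptj are fumms vsxkg vmf psc pwpzn eeph
Hunk 3: at line 4 remove [aeqr,gazdp,vlk] add [cnupo,zbim] -> 15 lines: xat bldr qhzd hwy rrh cnupo zbim ptj are fumms vsxkg vmf psc pwpzn eeph
Hunk 4: at line 11 remove [vmf] add [dwlc] -> 15 lines: xat bldr qhzd hwy rrh cnupo zbim ptj are fumms vsxkg dwlc psc pwpzn eeph
Hunk 5: at line 2 remove [hwy,rrh,cnupo] add [rpy,gsi,viy] -> 15 lines: xat bldr qhzd rpy gsi viy zbim ptj are fumms vsxkg dwlc psc pwpzn eeph

Answer: xat
bldr
qhzd
rpy
gsi
viy
zbim
ptj
are
fumms
vsxkg
dwlc
psc
pwpzn
eeph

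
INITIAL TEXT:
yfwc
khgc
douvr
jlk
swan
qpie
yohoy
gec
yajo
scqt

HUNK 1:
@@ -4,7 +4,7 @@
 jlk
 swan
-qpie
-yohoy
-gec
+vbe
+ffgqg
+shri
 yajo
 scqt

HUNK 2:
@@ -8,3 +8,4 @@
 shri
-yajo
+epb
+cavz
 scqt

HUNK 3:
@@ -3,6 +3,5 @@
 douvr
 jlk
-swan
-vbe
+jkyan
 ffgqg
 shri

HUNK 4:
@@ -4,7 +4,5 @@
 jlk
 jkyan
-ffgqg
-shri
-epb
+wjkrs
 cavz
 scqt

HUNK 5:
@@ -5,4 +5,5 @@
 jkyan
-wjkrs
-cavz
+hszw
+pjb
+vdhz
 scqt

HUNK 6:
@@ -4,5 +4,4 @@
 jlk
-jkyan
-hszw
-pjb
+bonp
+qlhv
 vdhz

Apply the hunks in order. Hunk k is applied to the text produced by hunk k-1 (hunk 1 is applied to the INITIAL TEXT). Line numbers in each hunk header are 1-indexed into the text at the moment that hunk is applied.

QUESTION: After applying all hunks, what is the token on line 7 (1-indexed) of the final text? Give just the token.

Answer: vdhz

Derivation:
Hunk 1: at line 4 remove [qpie,yohoy,gec] add [vbe,ffgqg,shri] -> 10 lines: yfwc khgc douvr jlk swan vbe ffgqg shri yajo scqt
Hunk 2: at line 8 remove [yajo] add [epb,cavz] -> 11 lines: yfwc khgc douvr jlk swan vbe ffgqg shri epb cavz scqt
Hunk 3: at line 3 remove [swan,vbe] add [jkyan] -> 10 lines: yfwc khgc douvr jlk jkyan ffgqg shri epb cavz scqt
Hunk 4: at line 4 remove [ffgqg,shri,epb] add [wjkrs] -> 8 lines: yfwc khgc douvr jlk jkyan wjkrs cavz scqt
Hunk 5: at line 5 remove [wjkrs,cavz] add [hszw,pjb,vdhz] -> 9 lines: yfwc khgc douvr jlk jkyan hszw pjb vdhz scqt
Hunk 6: at line 4 remove [jkyan,hszw,pjb] add [bonp,qlhv] -> 8 lines: yfwc khgc douvr jlk bonp qlhv vdhz scqt
Final line 7: vdhz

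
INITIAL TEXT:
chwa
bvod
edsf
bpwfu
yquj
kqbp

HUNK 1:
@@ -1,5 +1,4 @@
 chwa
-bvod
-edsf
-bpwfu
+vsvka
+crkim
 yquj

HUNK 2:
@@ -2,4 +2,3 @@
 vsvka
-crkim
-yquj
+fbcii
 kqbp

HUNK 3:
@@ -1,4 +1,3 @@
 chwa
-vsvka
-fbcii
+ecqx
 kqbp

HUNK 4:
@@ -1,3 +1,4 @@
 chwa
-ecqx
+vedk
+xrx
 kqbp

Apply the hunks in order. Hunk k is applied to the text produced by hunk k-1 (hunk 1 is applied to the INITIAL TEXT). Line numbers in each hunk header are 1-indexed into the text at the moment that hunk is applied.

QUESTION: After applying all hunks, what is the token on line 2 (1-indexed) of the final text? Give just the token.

Answer: vedk

Derivation:
Hunk 1: at line 1 remove [bvod,edsf,bpwfu] add [vsvka,crkim] -> 5 lines: chwa vsvka crkim yquj kqbp
Hunk 2: at line 2 remove [crkim,yquj] add [fbcii] -> 4 lines: chwa vsvka fbcii kqbp
Hunk 3: at line 1 remove [vsvka,fbcii] add [ecqx] -> 3 lines: chwa ecqx kqbp
Hunk 4: at line 1 remove [ecqx] add [vedk,xrx] -> 4 lines: chwa vedk xrx kqbp
Final line 2: vedk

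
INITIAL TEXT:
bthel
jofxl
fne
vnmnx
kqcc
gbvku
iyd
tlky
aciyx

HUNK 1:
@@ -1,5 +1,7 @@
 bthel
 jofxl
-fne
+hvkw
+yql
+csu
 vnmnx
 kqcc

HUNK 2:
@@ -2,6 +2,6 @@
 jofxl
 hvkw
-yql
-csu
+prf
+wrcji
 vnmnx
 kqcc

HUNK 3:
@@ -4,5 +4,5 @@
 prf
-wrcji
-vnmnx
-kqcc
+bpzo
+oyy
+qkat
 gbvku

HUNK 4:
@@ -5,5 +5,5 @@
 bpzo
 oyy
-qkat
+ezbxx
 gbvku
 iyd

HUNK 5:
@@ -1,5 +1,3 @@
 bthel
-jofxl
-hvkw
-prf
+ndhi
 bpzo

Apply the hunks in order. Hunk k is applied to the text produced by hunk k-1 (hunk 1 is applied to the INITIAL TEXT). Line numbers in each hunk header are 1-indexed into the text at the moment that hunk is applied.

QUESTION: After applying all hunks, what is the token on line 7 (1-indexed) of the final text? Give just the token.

Answer: iyd

Derivation:
Hunk 1: at line 1 remove [fne] add [hvkw,yql,csu] -> 11 lines: bthel jofxl hvkw yql csu vnmnx kqcc gbvku iyd tlky aciyx
Hunk 2: at line 2 remove [yql,csu] add [prf,wrcji] -> 11 lines: bthel jofxl hvkw prf wrcji vnmnx kqcc gbvku iyd tlky aciyx
Hunk 3: at line 4 remove [wrcji,vnmnx,kqcc] add [bpzo,oyy,qkat] -> 11 lines: bthel jofxl hvkw prf bpzo oyy qkat gbvku iyd tlky aciyx
Hunk 4: at line 5 remove [qkat] add [ezbxx] -> 11 lines: bthel jofxl hvkw prf bpzo oyy ezbxx gbvku iyd tlky aciyx
Hunk 5: at line 1 remove [jofxl,hvkw,prf] add [ndhi] -> 9 lines: bthel ndhi bpzo oyy ezbxx gbvku iyd tlky aciyx
Final line 7: iyd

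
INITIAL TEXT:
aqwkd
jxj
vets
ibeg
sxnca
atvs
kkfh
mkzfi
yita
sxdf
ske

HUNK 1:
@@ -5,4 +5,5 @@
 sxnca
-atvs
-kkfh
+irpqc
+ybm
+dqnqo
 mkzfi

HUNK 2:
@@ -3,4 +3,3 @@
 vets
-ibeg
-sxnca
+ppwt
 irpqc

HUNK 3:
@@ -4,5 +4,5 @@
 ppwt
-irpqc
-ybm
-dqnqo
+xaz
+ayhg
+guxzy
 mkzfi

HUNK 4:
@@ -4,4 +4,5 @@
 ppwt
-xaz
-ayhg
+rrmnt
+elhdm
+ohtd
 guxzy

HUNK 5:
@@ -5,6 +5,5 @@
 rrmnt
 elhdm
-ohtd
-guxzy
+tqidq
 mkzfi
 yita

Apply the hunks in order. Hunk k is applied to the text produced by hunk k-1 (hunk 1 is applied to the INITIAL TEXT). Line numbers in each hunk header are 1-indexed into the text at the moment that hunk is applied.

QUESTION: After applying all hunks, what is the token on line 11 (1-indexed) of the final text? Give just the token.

Hunk 1: at line 5 remove [atvs,kkfh] add [irpqc,ybm,dqnqo] -> 12 lines: aqwkd jxj vets ibeg sxnca irpqc ybm dqnqo mkzfi yita sxdf ske
Hunk 2: at line 3 remove [ibeg,sxnca] add [ppwt] -> 11 lines: aqwkd jxj vets ppwt irpqc ybm dqnqo mkzfi yita sxdf ske
Hunk 3: at line 4 remove [irpqc,ybm,dqnqo] add [xaz,ayhg,guxzy] -> 11 lines: aqwkd jxj vets ppwt xaz ayhg guxzy mkzfi yita sxdf ske
Hunk 4: at line 4 remove [xaz,ayhg] add [rrmnt,elhdm,ohtd] -> 12 lines: aqwkd jxj vets ppwt rrmnt elhdm ohtd guxzy mkzfi yita sxdf ske
Hunk 5: at line 5 remove [ohtd,guxzy] add [tqidq] -> 11 lines: aqwkd jxj vets ppwt rrmnt elhdm tqidq mkzfi yita sxdf ske
Final line 11: ske

Answer: ske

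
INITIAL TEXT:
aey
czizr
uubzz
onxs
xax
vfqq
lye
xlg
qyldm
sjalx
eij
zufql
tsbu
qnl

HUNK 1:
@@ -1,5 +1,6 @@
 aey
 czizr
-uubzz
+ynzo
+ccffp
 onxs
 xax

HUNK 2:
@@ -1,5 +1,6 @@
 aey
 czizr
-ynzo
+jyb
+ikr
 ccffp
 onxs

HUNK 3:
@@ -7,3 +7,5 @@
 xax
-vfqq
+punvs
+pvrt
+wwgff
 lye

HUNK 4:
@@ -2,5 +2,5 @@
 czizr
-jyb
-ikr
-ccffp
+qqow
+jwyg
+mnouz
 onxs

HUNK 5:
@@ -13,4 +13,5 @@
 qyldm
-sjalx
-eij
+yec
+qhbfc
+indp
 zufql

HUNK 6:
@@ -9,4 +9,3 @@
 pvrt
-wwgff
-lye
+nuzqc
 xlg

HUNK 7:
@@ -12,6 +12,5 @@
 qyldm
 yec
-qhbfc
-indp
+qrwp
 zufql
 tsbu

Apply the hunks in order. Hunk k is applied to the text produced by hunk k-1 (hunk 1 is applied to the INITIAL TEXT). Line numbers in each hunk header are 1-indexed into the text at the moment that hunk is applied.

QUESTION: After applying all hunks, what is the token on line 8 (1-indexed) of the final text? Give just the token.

Hunk 1: at line 1 remove [uubzz] add [ynzo,ccffp] -> 15 lines: aey czizr ynzo ccffp onxs xax vfqq lye xlg qyldm sjalx eij zufql tsbu qnl
Hunk 2: at line 1 remove [ynzo] add [jyb,ikr] -> 16 lines: aey czizr jyb ikr ccffp onxs xax vfqq lye xlg qyldm sjalx eij zufql tsbu qnl
Hunk 3: at line 7 remove [vfqq] add [punvs,pvrt,wwgff] -> 18 lines: aey czizr jyb ikr ccffp onxs xax punvs pvrt wwgff lye xlg qyldm sjalx eij zufql tsbu qnl
Hunk 4: at line 2 remove [jyb,ikr,ccffp] add [qqow,jwyg,mnouz] -> 18 lines: aey czizr qqow jwyg mnouz onxs xax punvs pvrt wwgff lye xlg qyldm sjalx eij zufql tsbu qnl
Hunk 5: at line 13 remove [sjalx,eij] add [yec,qhbfc,indp] -> 19 lines: aey czizr qqow jwyg mnouz onxs xax punvs pvrt wwgff lye xlg qyldm yec qhbfc indp zufql tsbu qnl
Hunk 6: at line 9 remove [wwgff,lye] add [nuzqc] -> 18 lines: aey czizr qqow jwyg mnouz onxs xax punvs pvrt nuzqc xlg qyldm yec qhbfc indp zufql tsbu qnl
Hunk 7: at line 12 remove [qhbfc,indp] add [qrwp] -> 17 lines: aey czizr qqow jwyg mnouz onxs xax punvs pvrt nuzqc xlg qyldm yec qrwp zufql tsbu qnl
Final line 8: punvs

Answer: punvs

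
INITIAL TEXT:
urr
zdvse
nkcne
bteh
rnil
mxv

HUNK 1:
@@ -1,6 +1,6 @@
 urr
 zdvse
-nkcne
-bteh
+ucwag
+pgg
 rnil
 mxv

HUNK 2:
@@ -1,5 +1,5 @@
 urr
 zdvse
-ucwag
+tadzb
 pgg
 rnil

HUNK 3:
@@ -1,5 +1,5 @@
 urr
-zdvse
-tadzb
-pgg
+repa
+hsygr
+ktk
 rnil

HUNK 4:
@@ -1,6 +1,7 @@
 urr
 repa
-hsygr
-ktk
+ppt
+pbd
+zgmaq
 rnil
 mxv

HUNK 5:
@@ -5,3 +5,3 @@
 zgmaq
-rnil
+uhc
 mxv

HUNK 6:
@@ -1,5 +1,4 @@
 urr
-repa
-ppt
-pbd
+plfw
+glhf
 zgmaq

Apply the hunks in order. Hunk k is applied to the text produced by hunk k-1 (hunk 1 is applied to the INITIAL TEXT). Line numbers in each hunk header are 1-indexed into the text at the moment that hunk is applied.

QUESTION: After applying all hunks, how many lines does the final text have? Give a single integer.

Hunk 1: at line 1 remove [nkcne,bteh] add [ucwag,pgg] -> 6 lines: urr zdvse ucwag pgg rnil mxv
Hunk 2: at line 1 remove [ucwag] add [tadzb] -> 6 lines: urr zdvse tadzb pgg rnil mxv
Hunk 3: at line 1 remove [zdvse,tadzb,pgg] add [repa,hsygr,ktk] -> 6 lines: urr repa hsygr ktk rnil mxv
Hunk 4: at line 1 remove [hsygr,ktk] add [ppt,pbd,zgmaq] -> 7 lines: urr repa ppt pbd zgmaq rnil mxv
Hunk 5: at line 5 remove [rnil] add [uhc] -> 7 lines: urr repa ppt pbd zgmaq uhc mxv
Hunk 6: at line 1 remove [repa,ppt,pbd] add [plfw,glhf] -> 6 lines: urr plfw glhf zgmaq uhc mxv
Final line count: 6

Answer: 6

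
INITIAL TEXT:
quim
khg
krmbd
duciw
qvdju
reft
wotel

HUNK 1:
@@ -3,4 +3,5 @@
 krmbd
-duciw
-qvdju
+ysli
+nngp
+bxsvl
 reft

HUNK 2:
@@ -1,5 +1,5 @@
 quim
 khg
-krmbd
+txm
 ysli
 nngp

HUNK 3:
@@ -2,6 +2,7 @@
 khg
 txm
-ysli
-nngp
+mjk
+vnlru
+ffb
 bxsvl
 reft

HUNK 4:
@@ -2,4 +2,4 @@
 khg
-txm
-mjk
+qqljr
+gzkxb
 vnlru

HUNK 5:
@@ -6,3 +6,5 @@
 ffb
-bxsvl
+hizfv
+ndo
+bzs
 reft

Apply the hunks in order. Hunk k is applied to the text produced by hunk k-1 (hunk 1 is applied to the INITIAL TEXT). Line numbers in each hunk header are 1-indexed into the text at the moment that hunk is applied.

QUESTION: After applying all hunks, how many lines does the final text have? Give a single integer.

Answer: 11

Derivation:
Hunk 1: at line 3 remove [duciw,qvdju] add [ysli,nngp,bxsvl] -> 8 lines: quim khg krmbd ysli nngp bxsvl reft wotel
Hunk 2: at line 1 remove [krmbd] add [txm] -> 8 lines: quim khg txm ysli nngp bxsvl reft wotel
Hunk 3: at line 2 remove [ysli,nngp] add [mjk,vnlru,ffb] -> 9 lines: quim khg txm mjk vnlru ffb bxsvl reft wotel
Hunk 4: at line 2 remove [txm,mjk] add [qqljr,gzkxb] -> 9 lines: quim khg qqljr gzkxb vnlru ffb bxsvl reft wotel
Hunk 5: at line 6 remove [bxsvl] add [hizfv,ndo,bzs] -> 11 lines: quim khg qqljr gzkxb vnlru ffb hizfv ndo bzs reft wotel
Final line count: 11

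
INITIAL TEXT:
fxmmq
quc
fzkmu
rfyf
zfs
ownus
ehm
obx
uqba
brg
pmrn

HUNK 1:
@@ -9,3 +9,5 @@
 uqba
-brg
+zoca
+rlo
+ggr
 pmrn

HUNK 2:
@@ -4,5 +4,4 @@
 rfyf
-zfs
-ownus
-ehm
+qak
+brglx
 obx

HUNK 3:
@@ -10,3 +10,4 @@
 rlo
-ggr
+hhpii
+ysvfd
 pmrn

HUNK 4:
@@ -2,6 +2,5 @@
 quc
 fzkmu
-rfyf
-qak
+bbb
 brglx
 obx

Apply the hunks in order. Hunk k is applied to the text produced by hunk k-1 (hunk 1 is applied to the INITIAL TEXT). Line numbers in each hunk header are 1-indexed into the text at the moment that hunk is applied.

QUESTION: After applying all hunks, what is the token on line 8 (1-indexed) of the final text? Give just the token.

Hunk 1: at line 9 remove [brg] add [zoca,rlo,ggr] -> 13 lines: fxmmq quc fzkmu rfyf zfs ownus ehm obx uqba zoca rlo ggr pmrn
Hunk 2: at line 4 remove [zfs,ownus,ehm] add [qak,brglx] -> 12 lines: fxmmq quc fzkmu rfyf qak brglx obx uqba zoca rlo ggr pmrn
Hunk 3: at line 10 remove [ggr] add [hhpii,ysvfd] -> 13 lines: fxmmq quc fzkmu rfyf qak brglx obx uqba zoca rlo hhpii ysvfd pmrn
Hunk 4: at line 2 remove [rfyf,qak] add [bbb] -> 12 lines: fxmmq quc fzkmu bbb brglx obx uqba zoca rlo hhpii ysvfd pmrn
Final line 8: zoca

Answer: zoca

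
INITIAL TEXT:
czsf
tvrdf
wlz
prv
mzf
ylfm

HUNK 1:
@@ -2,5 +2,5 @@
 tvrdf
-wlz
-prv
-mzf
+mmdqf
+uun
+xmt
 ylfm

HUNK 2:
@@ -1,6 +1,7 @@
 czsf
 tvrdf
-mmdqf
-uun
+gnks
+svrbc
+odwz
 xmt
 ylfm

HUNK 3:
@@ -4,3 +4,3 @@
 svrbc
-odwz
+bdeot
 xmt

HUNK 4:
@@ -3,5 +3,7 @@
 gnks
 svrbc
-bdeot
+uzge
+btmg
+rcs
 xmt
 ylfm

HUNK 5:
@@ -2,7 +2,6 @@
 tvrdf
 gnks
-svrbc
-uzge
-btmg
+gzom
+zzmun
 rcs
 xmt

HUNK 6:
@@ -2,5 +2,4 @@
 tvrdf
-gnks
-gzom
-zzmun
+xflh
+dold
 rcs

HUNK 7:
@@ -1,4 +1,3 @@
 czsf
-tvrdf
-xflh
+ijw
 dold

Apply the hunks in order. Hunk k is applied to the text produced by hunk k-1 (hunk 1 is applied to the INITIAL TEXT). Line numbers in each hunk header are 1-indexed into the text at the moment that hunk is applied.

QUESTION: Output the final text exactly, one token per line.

Answer: czsf
ijw
dold
rcs
xmt
ylfm

Derivation:
Hunk 1: at line 2 remove [wlz,prv,mzf] add [mmdqf,uun,xmt] -> 6 lines: czsf tvrdf mmdqf uun xmt ylfm
Hunk 2: at line 1 remove [mmdqf,uun] add [gnks,svrbc,odwz] -> 7 lines: czsf tvrdf gnks svrbc odwz xmt ylfm
Hunk 3: at line 4 remove [odwz] add [bdeot] -> 7 lines: czsf tvrdf gnks svrbc bdeot xmt ylfm
Hunk 4: at line 3 remove [bdeot] add [uzge,btmg,rcs] -> 9 lines: czsf tvrdf gnks svrbc uzge btmg rcs xmt ylfm
Hunk 5: at line 2 remove [svrbc,uzge,btmg] add [gzom,zzmun] -> 8 lines: czsf tvrdf gnks gzom zzmun rcs xmt ylfm
Hunk 6: at line 2 remove [gnks,gzom,zzmun] add [xflh,dold] -> 7 lines: czsf tvrdf xflh dold rcs xmt ylfm
Hunk 7: at line 1 remove [tvrdf,xflh] add [ijw] -> 6 lines: czsf ijw dold rcs xmt ylfm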